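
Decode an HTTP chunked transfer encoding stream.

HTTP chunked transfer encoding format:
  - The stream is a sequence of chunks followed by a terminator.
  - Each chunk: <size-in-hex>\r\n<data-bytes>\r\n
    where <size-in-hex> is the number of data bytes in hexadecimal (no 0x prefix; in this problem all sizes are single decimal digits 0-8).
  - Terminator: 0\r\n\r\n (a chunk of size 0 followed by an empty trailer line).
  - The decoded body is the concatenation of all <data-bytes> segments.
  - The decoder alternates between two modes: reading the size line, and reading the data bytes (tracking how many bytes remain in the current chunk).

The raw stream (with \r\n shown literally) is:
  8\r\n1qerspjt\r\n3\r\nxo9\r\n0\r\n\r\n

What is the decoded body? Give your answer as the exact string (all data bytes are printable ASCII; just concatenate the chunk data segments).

Chunk 1: stream[0..1]='8' size=0x8=8, data at stream[3..11]='1qerspjt' -> body[0..8], body so far='1qerspjt'
Chunk 2: stream[13..14]='3' size=0x3=3, data at stream[16..19]='xo9' -> body[8..11], body so far='1qerspjtxo9'
Chunk 3: stream[21..22]='0' size=0 (terminator). Final body='1qerspjtxo9' (11 bytes)

Answer: 1qerspjtxo9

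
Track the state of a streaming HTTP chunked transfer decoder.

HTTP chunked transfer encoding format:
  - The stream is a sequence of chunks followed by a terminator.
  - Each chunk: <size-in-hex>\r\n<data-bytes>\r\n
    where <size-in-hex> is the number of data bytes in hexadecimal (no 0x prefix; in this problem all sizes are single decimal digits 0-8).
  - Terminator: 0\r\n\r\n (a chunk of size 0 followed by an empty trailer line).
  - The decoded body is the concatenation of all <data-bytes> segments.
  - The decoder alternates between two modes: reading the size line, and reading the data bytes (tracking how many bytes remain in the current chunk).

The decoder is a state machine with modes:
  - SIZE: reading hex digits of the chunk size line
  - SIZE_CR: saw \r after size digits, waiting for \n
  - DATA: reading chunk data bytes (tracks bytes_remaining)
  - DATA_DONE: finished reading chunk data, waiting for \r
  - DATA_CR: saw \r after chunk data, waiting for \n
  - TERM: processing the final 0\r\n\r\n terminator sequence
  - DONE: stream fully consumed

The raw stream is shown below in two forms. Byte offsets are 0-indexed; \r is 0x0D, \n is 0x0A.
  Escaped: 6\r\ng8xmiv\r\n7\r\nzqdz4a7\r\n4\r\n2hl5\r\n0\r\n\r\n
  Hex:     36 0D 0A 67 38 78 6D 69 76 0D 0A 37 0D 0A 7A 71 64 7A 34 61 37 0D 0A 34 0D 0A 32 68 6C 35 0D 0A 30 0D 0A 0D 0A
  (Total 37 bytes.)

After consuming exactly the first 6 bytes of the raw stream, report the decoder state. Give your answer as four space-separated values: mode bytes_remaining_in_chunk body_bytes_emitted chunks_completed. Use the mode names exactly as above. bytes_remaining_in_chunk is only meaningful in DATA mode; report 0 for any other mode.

Answer: DATA 3 3 0

Derivation:
Byte 0 = '6': mode=SIZE remaining=0 emitted=0 chunks_done=0
Byte 1 = 0x0D: mode=SIZE_CR remaining=0 emitted=0 chunks_done=0
Byte 2 = 0x0A: mode=DATA remaining=6 emitted=0 chunks_done=0
Byte 3 = 'g': mode=DATA remaining=5 emitted=1 chunks_done=0
Byte 4 = '8': mode=DATA remaining=4 emitted=2 chunks_done=0
Byte 5 = 'x': mode=DATA remaining=3 emitted=3 chunks_done=0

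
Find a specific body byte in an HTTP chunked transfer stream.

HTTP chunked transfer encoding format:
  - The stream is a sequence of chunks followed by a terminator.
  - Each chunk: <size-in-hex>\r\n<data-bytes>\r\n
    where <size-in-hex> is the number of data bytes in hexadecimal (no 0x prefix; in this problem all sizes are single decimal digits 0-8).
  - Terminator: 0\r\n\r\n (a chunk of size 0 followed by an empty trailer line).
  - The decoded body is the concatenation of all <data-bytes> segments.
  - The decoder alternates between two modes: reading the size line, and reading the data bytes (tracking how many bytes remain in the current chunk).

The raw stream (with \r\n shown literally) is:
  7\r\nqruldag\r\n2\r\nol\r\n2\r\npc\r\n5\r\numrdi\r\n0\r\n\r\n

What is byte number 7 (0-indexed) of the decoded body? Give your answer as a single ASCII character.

Chunk 1: stream[0..1]='7' size=0x7=7, data at stream[3..10]='qruldag' -> body[0..7], body so far='qruldag'
Chunk 2: stream[12..13]='2' size=0x2=2, data at stream[15..17]='ol' -> body[7..9], body so far='qruldagol'
Chunk 3: stream[19..20]='2' size=0x2=2, data at stream[22..24]='pc' -> body[9..11], body so far='qruldagolpc'
Chunk 4: stream[26..27]='5' size=0x5=5, data at stream[29..34]='umrdi' -> body[11..16], body so far='qruldagolpcumrdi'
Chunk 5: stream[36..37]='0' size=0 (terminator). Final body='qruldagolpcumrdi' (16 bytes)
Body byte 7 = 'o'

Answer: o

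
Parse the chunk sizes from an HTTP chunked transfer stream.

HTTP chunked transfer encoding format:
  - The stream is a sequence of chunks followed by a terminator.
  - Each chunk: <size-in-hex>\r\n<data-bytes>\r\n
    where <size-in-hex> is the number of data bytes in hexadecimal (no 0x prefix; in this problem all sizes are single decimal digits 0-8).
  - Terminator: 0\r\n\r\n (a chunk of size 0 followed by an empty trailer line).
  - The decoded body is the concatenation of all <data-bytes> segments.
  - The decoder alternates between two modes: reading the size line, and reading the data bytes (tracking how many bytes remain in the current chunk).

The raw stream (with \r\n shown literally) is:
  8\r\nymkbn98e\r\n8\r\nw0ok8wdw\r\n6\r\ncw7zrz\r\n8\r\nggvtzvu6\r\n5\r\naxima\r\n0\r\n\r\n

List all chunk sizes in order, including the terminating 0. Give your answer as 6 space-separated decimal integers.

Answer: 8 8 6 8 5 0

Derivation:
Chunk 1: stream[0..1]='8' size=0x8=8, data at stream[3..11]='ymkbn98e' -> body[0..8], body so far='ymkbn98e'
Chunk 2: stream[13..14]='8' size=0x8=8, data at stream[16..24]='w0ok8wdw' -> body[8..16], body so far='ymkbn98ew0ok8wdw'
Chunk 3: stream[26..27]='6' size=0x6=6, data at stream[29..35]='cw7zrz' -> body[16..22], body so far='ymkbn98ew0ok8wdwcw7zrz'
Chunk 4: stream[37..38]='8' size=0x8=8, data at stream[40..48]='ggvtzvu6' -> body[22..30], body so far='ymkbn98ew0ok8wdwcw7zrzggvtzvu6'
Chunk 5: stream[50..51]='5' size=0x5=5, data at stream[53..58]='axima' -> body[30..35], body so far='ymkbn98ew0ok8wdwcw7zrzggvtzvu6axima'
Chunk 6: stream[60..61]='0' size=0 (terminator). Final body='ymkbn98ew0ok8wdwcw7zrzggvtzvu6axima' (35 bytes)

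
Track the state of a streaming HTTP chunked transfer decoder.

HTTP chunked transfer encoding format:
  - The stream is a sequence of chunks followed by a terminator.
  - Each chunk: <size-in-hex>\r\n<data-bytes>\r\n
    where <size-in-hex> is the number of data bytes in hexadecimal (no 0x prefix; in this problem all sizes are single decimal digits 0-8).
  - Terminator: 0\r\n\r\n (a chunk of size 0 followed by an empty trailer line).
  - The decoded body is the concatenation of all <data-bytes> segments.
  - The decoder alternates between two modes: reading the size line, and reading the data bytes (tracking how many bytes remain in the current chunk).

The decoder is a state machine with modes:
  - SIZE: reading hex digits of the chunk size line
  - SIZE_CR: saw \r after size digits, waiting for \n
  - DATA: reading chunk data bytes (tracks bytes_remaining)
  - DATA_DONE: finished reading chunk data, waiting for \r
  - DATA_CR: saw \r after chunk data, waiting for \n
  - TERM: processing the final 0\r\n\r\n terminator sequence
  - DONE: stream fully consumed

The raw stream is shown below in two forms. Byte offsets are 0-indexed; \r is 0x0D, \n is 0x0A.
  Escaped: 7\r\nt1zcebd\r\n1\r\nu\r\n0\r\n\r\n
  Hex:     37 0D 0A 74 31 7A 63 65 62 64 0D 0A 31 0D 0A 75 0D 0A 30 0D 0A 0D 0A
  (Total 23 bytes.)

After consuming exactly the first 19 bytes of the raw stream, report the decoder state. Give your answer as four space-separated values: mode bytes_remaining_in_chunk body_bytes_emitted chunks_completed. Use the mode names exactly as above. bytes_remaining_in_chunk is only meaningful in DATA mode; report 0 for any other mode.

Answer: SIZE 0 8 2

Derivation:
Byte 0 = '7': mode=SIZE remaining=0 emitted=0 chunks_done=0
Byte 1 = 0x0D: mode=SIZE_CR remaining=0 emitted=0 chunks_done=0
Byte 2 = 0x0A: mode=DATA remaining=7 emitted=0 chunks_done=0
Byte 3 = 't': mode=DATA remaining=6 emitted=1 chunks_done=0
Byte 4 = '1': mode=DATA remaining=5 emitted=2 chunks_done=0
Byte 5 = 'z': mode=DATA remaining=4 emitted=3 chunks_done=0
Byte 6 = 'c': mode=DATA remaining=3 emitted=4 chunks_done=0
Byte 7 = 'e': mode=DATA remaining=2 emitted=5 chunks_done=0
Byte 8 = 'b': mode=DATA remaining=1 emitted=6 chunks_done=0
Byte 9 = 'd': mode=DATA_DONE remaining=0 emitted=7 chunks_done=0
Byte 10 = 0x0D: mode=DATA_CR remaining=0 emitted=7 chunks_done=0
Byte 11 = 0x0A: mode=SIZE remaining=0 emitted=7 chunks_done=1
Byte 12 = '1': mode=SIZE remaining=0 emitted=7 chunks_done=1
Byte 13 = 0x0D: mode=SIZE_CR remaining=0 emitted=7 chunks_done=1
Byte 14 = 0x0A: mode=DATA remaining=1 emitted=7 chunks_done=1
Byte 15 = 'u': mode=DATA_DONE remaining=0 emitted=8 chunks_done=1
Byte 16 = 0x0D: mode=DATA_CR remaining=0 emitted=8 chunks_done=1
Byte 17 = 0x0A: mode=SIZE remaining=0 emitted=8 chunks_done=2
Byte 18 = '0': mode=SIZE remaining=0 emitted=8 chunks_done=2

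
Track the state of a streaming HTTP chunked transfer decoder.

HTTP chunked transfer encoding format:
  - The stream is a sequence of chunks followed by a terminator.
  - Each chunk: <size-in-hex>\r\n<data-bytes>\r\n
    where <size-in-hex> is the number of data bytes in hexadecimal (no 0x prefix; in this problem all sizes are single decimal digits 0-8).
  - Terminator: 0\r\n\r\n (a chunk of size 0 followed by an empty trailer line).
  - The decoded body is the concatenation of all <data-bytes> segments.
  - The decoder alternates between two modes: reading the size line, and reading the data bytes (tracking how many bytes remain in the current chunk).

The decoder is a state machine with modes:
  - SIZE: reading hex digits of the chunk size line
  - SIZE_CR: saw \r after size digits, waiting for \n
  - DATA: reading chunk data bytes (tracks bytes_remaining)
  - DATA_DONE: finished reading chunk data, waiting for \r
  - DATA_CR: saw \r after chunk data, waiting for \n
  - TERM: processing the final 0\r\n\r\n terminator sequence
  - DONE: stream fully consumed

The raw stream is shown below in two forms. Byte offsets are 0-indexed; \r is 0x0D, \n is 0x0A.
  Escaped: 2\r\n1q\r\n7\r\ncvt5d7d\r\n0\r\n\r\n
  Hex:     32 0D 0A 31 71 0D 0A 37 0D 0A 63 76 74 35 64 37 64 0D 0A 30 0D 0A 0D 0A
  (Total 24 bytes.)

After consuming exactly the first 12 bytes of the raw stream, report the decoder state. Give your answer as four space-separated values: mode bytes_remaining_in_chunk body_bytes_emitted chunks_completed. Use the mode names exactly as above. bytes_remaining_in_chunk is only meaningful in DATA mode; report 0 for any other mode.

Answer: DATA 5 4 1

Derivation:
Byte 0 = '2': mode=SIZE remaining=0 emitted=0 chunks_done=0
Byte 1 = 0x0D: mode=SIZE_CR remaining=0 emitted=0 chunks_done=0
Byte 2 = 0x0A: mode=DATA remaining=2 emitted=0 chunks_done=0
Byte 3 = '1': mode=DATA remaining=1 emitted=1 chunks_done=0
Byte 4 = 'q': mode=DATA_DONE remaining=0 emitted=2 chunks_done=0
Byte 5 = 0x0D: mode=DATA_CR remaining=0 emitted=2 chunks_done=0
Byte 6 = 0x0A: mode=SIZE remaining=0 emitted=2 chunks_done=1
Byte 7 = '7': mode=SIZE remaining=0 emitted=2 chunks_done=1
Byte 8 = 0x0D: mode=SIZE_CR remaining=0 emitted=2 chunks_done=1
Byte 9 = 0x0A: mode=DATA remaining=7 emitted=2 chunks_done=1
Byte 10 = 'c': mode=DATA remaining=6 emitted=3 chunks_done=1
Byte 11 = 'v': mode=DATA remaining=5 emitted=4 chunks_done=1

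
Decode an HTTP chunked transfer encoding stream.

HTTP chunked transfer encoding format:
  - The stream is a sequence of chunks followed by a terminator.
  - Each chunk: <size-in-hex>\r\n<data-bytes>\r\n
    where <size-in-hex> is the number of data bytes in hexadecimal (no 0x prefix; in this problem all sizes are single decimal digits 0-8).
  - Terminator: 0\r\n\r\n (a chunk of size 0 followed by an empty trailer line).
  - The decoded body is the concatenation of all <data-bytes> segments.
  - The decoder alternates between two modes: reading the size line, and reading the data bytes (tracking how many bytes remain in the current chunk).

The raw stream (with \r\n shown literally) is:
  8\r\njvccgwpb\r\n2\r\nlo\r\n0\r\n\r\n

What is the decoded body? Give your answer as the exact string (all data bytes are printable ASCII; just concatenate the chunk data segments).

Answer: jvccgwpblo

Derivation:
Chunk 1: stream[0..1]='8' size=0x8=8, data at stream[3..11]='jvccgwpb' -> body[0..8], body so far='jvccgwpb'
Chunk 2: stream[13..14]='2' size=0x2=2, data at stream[16..18]='lo' -> body[8..10], body so far='jvccgwpblo'
Chunk 3: stream[20..21]='0' size=0 (terminator). Final body='jvccgwpblo' (10 bytes)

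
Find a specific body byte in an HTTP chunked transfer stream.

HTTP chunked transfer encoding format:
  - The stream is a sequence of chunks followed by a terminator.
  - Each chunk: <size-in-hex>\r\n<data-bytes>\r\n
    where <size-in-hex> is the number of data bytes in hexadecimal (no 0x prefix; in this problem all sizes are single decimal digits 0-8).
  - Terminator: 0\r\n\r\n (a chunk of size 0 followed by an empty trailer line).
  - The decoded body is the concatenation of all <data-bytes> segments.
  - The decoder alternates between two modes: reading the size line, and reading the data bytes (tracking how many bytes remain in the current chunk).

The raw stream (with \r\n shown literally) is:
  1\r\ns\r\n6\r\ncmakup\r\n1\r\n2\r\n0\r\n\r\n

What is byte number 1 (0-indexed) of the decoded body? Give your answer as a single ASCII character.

Answer: c

Derivation:
Chunk 1: stream[0..1]='1' size=0x1=1, data at stream[3..4]='s' -> body[0..1], body so far='s'
Chunk 2: stream[6..7]='6' size=0x6=6, data at stream[9..15]='cmakup' -> body[1..7], body so far='scmakup'
Chunk 3: stream[17..18]='1' size=0x1=1, data at stream[20..21]='2' -> body[7..8], body so far='scmakup2'
Chunk 4: stream[23..24]='0' size=0 (terminator). Final body='scmakup2' (8 bytes)
Body byte 1 = 'c'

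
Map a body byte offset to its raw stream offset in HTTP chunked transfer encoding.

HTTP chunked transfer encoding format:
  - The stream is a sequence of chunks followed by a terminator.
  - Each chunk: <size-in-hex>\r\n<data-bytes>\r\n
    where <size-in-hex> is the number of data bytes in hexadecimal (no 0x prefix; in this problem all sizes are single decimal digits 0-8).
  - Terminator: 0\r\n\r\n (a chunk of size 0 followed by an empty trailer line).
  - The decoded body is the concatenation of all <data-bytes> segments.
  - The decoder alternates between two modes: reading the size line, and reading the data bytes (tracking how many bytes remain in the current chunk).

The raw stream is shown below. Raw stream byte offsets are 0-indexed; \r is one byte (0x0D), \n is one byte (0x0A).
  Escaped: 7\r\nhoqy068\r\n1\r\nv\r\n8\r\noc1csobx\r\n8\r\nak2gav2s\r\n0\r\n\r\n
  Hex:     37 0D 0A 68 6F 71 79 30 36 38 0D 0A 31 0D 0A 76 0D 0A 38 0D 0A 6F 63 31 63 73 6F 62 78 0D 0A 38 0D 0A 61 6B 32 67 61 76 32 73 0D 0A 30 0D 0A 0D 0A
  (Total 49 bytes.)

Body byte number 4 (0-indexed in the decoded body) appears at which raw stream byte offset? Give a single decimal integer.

Chunk 1: stream[0..1]='7' size=0x7=7, data at stream[3..10]='hoqy068' -> body[0..7], body so far='hoqy068'
Chunk 2: stream[12..13]='1' size=0x1=1, data at stream[15..16]='v' -> body[7..8], body so far='hoqy068v'
Chunk 3: stream[18..19]='8' size=0x8=8, data at stream[21..29]='oc1csobx' -> body[8..16], body so far='hoqy068voc1csobx'
Chunk 4: stream[31..32]='8' size=0x8=8, data at stream[34..42]='ak2gav2s' -> body[16..24], body so far='hoqy068voc1csobxak2gav2s'
Chunk 5: stream[44..45]='0' size=0 (terminator). Final body='hoqy068voc1csobxak2gav2s' (24 bytes)
Body byte 4 at stream offset 7

Answer: 7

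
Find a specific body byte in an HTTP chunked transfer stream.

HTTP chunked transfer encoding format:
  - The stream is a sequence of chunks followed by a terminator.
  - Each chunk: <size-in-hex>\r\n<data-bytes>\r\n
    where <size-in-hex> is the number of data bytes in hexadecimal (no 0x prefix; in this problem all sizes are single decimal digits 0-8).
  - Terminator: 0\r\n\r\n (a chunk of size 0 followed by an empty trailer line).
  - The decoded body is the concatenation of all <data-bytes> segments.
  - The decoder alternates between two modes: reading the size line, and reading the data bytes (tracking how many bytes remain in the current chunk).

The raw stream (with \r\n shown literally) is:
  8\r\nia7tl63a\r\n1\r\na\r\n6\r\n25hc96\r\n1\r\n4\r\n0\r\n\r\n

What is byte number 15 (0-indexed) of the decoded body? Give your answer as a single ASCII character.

Chunk 1: stream[0..1]='8' size=0x8=8, data at stream[3..11]='ia7tl63a' -> body[0..8], body so far='ia7tl63a'
Chunk 2: stream[13..14]='1' size=0x1=1, data at stream[16..17]='a' -> body[8..9], body so far='ia7tl63aa'
Chunk 3: stream[19..20]='6' size=0x6=6, data at stream[22..28]='25hc96' -> body[9..15], body so far='ia7tl63aa25hc96'
Chunk 4: stream[30..31]='1' size=0x1=1, data at stream[33..34]='4' -> body[15..16], body so far='ia7tl63aa25hc964'
Chunk 5: stream[36..37]='0' size=0 (terminator). Final body='ia7tl63aa25hc964' (16 bytes)
Body byte 15 = '4'

Answer: 4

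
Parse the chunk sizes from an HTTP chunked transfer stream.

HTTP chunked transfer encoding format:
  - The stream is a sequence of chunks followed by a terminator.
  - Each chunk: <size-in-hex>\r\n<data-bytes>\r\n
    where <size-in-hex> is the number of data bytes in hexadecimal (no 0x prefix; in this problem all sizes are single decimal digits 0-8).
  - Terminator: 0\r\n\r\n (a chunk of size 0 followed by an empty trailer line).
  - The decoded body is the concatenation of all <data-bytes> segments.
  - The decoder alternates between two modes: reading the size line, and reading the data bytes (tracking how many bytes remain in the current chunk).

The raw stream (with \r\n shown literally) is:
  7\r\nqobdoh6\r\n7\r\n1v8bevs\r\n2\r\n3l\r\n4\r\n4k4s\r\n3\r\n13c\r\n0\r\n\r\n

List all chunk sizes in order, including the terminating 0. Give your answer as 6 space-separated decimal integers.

Answer: 7 7 2 4 3 0

Derivation:
Chunk 1: stream[0..1]='7' size=0x7=7, data at stream[3..10]='qobdoh6' -> body[0..7], body so far='qobdoh6'
Chunk 2: stream[12..13]='7' size=0x7=7, data at stream[15..22]='1v8bevs' -> body[7..14], body so far='qobdoh61v8bevs'
Chunk 3: stream[24..25]='2' size=0x2=2, data at stream[27..29]='3l' -> body[14..16], body so far='qobdoh61v8bevs3l'
Chunk 4: stream[31..32]='4' size=0x4=4, data at stream[34..38]='4k4s' -> body[16..20], body so far='qobdoh61v8bevs3l4k4s'
Chunk 5: stream[40..41]='3' size=0x3=3, data at stream[43..46]='13c' -> body[20..23], body so far='qobdoh61v8bevs3l4k4s13c'
Chunk 6: stream[48..49]='0' size=0 (terminator). Final body='qobdoh61v8bevs3l4k4s13c' (23 bytes)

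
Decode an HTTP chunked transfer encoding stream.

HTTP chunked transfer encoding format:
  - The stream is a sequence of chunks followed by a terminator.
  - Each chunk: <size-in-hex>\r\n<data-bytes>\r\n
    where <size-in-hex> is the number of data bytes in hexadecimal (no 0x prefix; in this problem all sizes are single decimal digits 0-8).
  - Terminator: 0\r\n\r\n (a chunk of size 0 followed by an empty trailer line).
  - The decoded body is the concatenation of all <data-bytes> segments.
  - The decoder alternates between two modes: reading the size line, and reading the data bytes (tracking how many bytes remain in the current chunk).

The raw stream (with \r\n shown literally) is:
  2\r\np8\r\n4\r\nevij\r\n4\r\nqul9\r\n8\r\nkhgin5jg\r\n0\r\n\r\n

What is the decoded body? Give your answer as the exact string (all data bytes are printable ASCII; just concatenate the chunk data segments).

Answer: p8evijqul9khgin5jg

Derivation:
Chunk 1: stream[0..1]='2' size=0x2=2, data at stream[3..5]='p8' -> body[0..2], body so far='p8'
Chunk 2: stream[7..8]='4' size=0x4=4, data at stream[10..14]='evij' -> body[2..6], body so far='p8evij'
Chunk 3: stream[16..17]='4' size=0x4=4, data at stream[19..23]='qul9' -> body[6..10], body so far='p8evijqul9'
Chunk 4: stream[25..26]='8' size=0x8=8, data at stream[28..36]='khgin5jg' -> body[10..18], body so far='p8evijqul9khgin5jg'
Chunk 5: stream[38..39]='0' size=0 (terminator). Final body='p8evijqul9khgin5jg' (18 bytes)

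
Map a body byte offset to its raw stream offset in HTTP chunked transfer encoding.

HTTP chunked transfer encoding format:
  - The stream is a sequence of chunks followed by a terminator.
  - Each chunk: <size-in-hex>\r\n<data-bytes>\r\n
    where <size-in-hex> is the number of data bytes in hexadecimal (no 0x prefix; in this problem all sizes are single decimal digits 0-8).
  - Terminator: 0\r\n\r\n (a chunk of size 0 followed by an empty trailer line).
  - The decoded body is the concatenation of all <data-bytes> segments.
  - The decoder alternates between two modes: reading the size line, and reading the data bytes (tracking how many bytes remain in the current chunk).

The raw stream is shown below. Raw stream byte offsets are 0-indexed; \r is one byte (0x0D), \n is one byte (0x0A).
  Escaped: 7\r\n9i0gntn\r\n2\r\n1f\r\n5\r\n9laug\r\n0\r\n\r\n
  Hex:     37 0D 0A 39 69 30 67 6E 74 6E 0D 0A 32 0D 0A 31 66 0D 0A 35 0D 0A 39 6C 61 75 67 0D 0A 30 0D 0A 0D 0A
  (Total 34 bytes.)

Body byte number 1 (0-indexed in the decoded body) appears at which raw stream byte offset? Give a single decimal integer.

Chunk 1: stream[0..1]='7' size=0x7=7, data at stream[3..10]='9i0gntn' -> body[0..7], body so far='9i0gntn'
Chunk 2: stream[12..13]='2' size=0x2=2, data at stream[15..17]='1f' -> body[7..9], body so far='9i0gntn1f'
Chunk 3: stream[19..20]='5' size=0x5=5, data at stream[22..27]='9laug' -> body[9..14], body so far='9i0gntn1f9laug'
Chunk 4: stream[29..30]='0' size=0 (terminator). Final body='9i0gntn1f9laug' (14 bytes)
Body byte 1 at stream offset 4

Answer: 4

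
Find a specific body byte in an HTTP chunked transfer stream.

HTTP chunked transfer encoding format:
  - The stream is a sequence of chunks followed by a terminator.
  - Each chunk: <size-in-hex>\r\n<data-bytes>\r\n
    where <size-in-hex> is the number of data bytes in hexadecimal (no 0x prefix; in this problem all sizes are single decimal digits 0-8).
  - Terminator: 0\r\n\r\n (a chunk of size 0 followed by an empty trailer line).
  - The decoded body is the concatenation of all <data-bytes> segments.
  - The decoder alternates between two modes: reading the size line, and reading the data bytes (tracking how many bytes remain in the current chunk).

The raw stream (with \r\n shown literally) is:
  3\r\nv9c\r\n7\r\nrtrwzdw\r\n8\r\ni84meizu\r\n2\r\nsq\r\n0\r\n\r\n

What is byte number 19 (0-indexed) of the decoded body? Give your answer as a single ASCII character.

Answer: q

Derivation:
Chunk 1: stream[0..1]='3' size=0x3=3, data at stream[3..6]='v9c' -> body[0..3], body so far='v9c'
Chunk 2: stream[8..9]='7' size=0x7=7, data at stream[11..18]='rtrwzdw' -> body[3..10], body so far='v9crtrwzdw'
Chunk 3: stream[20..21]='8' size=0x8=8, data at stream[23..31]='i84meizu' -> body[10..18], body so far='v9crtrwzdwi84meizu'
Chunk 4: stream[33..34]='2' size=0x2=2, data at stream[36..38]='sq' -> body[18..20], body so far='v9crtrwzdwi84meizusq'
Chunk 5: stream[40..41]='0' size=0 (terminator). Final body='v9crtrwzdwi84meizusq' (20 bytes)
Body byte 19 = 'q'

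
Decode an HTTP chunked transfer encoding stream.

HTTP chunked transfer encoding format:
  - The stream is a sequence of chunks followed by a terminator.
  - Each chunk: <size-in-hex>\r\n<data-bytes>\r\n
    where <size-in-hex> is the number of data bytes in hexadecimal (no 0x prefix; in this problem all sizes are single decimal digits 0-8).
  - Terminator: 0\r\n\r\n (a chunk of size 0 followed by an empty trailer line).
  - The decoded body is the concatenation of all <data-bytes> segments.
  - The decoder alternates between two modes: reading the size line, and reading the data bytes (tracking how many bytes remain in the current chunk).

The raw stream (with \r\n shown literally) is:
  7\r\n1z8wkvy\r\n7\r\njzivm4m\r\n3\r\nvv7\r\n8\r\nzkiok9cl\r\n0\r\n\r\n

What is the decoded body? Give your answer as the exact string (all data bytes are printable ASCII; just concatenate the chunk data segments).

Chunk 1: stream[0..1]='7' size=0x7=7, data at stream[3..10]='1z8wkvy' -> body[0..7], body so far='1z8wkvy'
Chunk 2: stream[12..13]='7' size=0x7=7, data at stream[15..22]='jzivm4m' -> body[7..14], body so far='1z8wkvyjzivm4m'
Chunk 3: stream[24..25]='3' size=0x3=3, data at stream[27..30]='vv7' -> body[14..17], body so far='1z8wkvyjzivm4mvv7'
Chunk 4: stream[32..33]='8' size=0x8=8, data at stream[35..43]='zkiok9cl' -> body[17..25], body so far='1z8wkvyjzivm4mvv7zkiok9cl'
Chunk 5: stream[45..46]='0' size=0 (terminator). Final body='1z8wkvyjzivm4mvv7zkiok9cl' (25 bytes)

Answer: 1z8wkvyjzivm4mvv7zkiok9cl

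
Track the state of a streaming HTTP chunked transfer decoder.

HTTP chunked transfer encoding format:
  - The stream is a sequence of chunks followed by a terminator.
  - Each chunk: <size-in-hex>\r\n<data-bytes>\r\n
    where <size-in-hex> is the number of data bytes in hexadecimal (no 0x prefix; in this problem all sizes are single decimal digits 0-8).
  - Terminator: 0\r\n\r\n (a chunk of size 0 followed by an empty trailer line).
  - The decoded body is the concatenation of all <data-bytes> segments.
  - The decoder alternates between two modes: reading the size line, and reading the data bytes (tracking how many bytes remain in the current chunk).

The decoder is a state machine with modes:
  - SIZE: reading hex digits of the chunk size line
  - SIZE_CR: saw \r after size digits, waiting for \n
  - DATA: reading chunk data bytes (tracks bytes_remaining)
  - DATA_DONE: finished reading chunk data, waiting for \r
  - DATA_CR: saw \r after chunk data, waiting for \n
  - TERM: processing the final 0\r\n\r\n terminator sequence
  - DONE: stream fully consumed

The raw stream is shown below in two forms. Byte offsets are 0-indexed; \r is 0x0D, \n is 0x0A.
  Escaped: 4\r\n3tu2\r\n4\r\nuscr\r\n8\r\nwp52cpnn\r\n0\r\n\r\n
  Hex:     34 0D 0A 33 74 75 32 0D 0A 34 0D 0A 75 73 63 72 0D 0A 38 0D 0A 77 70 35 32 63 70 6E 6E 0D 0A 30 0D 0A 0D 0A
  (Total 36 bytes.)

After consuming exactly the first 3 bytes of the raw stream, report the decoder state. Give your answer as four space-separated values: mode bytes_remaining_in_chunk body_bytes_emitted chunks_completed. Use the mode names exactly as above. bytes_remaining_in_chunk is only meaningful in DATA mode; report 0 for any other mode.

Answer: DATA 4 0 0

Derivation:
Byte 0 = '4': mode=SIZE remaining=0 emitted=0 chunks_done=0
Byte 1 = 0x0D: mode=SIZE_CR remaining=0 emitted=0 chunks_done=0
Byte 2 = 0x0A: mode=DATA remaining=4 emitted=0 chunks_done=0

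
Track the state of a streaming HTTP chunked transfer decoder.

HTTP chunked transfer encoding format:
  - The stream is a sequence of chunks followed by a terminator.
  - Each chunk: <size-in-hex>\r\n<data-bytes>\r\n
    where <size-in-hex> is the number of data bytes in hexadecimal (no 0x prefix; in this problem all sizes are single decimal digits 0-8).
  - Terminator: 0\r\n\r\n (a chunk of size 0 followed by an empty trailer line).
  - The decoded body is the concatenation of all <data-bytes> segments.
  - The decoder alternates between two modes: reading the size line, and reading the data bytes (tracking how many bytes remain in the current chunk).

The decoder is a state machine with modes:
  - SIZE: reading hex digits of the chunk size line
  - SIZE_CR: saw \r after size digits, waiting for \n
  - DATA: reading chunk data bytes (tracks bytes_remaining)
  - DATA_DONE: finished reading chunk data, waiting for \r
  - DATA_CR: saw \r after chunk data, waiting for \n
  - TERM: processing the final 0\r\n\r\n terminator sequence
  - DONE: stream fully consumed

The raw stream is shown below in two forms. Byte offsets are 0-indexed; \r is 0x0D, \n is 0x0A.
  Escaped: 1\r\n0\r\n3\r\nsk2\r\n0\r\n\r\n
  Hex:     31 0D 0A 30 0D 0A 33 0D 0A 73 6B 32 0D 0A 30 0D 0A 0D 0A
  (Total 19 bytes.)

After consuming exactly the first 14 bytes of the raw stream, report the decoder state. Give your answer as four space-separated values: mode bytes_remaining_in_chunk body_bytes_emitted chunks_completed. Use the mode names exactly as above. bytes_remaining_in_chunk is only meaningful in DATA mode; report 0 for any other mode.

Byte 0 = '1': mode=SIZE remaining=0 emitted=0 chunks_done=0
Byte 1 = 0x0D: mode=SIZE_CR remaining=0 emitted=0 chunks_done=0
Byte 2 = 0x0A: mode=DATA remaining=1 emitted=0 chunks_done=0
Byte 3 = '0': mode=DATA_DONE remaining=0 emitted=1 chunks_done=0
Byte 4 = 0x0D: mode=DATA_CR remaining=0 emitted=1 chunks_done=0
Byte 5 = 0x0A: mode=SIZE remaining=0 emitted=1 chunks_done=1
Byte 6 = '3': mode=SIZE remaining=0 emitted=1 chunks_done=1
Byte 7 = 0x0D: mode=SIZE_CR remaining=0 emitted=1 chunks_done=1
Byte 8 = 0x0A: mode=DATA remaining=3 emitted=1 chunks_done=1
Byte 9 = 's': mode=DATA remaining=2 emitted=2 chunks_done=1
Byte 10 = 'k': mode=DATA remaining=1 emitted=3 chunks_done=1
Byte 11 = '2': mode=DATA_DONE remaining=0 emitted=4 chunks_done=1
Byte 12 = 0x0D: mode=DATA_CR remaining=0 emitted=4 chunks_done=1
Byte 13 = 0x0A: mode=SIZE remaining=0 emitted=4 chunks_done=2

Answer: SIZE 0 4 2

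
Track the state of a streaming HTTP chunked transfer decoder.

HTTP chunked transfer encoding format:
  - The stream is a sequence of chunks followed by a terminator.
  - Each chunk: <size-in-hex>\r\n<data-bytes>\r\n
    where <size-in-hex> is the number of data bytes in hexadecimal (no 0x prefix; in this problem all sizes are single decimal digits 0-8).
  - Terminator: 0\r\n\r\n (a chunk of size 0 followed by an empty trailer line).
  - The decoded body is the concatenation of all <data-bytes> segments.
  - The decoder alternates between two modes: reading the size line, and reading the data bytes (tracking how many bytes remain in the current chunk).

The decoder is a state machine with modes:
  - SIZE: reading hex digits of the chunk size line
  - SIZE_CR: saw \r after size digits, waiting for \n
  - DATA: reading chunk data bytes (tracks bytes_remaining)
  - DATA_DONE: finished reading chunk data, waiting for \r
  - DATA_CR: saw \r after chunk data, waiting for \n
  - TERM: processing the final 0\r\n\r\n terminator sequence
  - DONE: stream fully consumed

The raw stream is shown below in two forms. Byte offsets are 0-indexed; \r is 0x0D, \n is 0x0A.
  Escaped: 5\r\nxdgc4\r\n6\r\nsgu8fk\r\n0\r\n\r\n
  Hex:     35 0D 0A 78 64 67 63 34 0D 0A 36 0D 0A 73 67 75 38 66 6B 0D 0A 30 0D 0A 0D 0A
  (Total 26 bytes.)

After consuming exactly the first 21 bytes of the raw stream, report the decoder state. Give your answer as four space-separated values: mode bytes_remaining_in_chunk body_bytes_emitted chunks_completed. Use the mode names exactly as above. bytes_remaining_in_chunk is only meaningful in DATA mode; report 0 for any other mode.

Byte 0 = '5': mode=SIZE remaining=0 emitted=0 chunks_done=0
Byte 1 = 0x0D: mode=SIZE_CR remaining=0 emitted=0 chunks_done=0
Byte 2 = 0x0A: mode=DATA remaining=5 emitted=0 chunks_done=0
Byte 3 = 'x': mode=DATA remaining=4 emitted=1 chunks_done=0
Byte 4 = 'd': mode=DATA remaining=3 emitted=2 chunks_done=0
Byte 5 = 'g': mode=DATA remaining=2 emitted=3 chunks_done=0
Byte 6 = 'c': mode=DATA remaining=1 emitted=4 chunks_done=0
Byte 7 = '4': mode=DATA_DONE remaining=0 emitted=5 chunks_done=0
Byte 8 = 0x0D: mode=DATA_CR remaining=0 emitted=5 chunks_done=0
Byte 9 = 0x0A: mode=SIZE remaining=0 emitted=5 chunks_done=1
Byte 10 = '6': mode=SIZE remaining=0 emitted=5 chunks_done=1
Byte 11 = 0x0D: mode=SIZE_CR remaining=0 emitted=5 chunks_done=1
Byte 12 = 0x0A: mode=DATA remaining=6 emitted=5 chunks_done=1
Byte 13 = 's': mode=DATA remaining=5 emitted=6 chunks_done=1
Byte 14 = 'g': mode=DATA remaining=4 emitted=7 chunks_done=1
Byte 15 = 'u': mode=DATA remaining=3 emitted=8 chunks_done=1
Byte 16 = '8': mode=DATA remaining=2 emitted=9 chunks_done=1
Byte 17 = 'f': mode=DATA remaining=1 emitted=10 chunks_done=1
Byte 18 = 'k': mode=DATA_DONE remaining=0 emitted=11 chunks_done=1
Byte 19 = 0x0D: mode=DATA_CR remaining=0 emitted=11 chunks_done=1
Byte 20 = 0x0A: mode=SIZE remaining=0 emitted=11 chunks_done=2

Answer: SIZE 0 11 2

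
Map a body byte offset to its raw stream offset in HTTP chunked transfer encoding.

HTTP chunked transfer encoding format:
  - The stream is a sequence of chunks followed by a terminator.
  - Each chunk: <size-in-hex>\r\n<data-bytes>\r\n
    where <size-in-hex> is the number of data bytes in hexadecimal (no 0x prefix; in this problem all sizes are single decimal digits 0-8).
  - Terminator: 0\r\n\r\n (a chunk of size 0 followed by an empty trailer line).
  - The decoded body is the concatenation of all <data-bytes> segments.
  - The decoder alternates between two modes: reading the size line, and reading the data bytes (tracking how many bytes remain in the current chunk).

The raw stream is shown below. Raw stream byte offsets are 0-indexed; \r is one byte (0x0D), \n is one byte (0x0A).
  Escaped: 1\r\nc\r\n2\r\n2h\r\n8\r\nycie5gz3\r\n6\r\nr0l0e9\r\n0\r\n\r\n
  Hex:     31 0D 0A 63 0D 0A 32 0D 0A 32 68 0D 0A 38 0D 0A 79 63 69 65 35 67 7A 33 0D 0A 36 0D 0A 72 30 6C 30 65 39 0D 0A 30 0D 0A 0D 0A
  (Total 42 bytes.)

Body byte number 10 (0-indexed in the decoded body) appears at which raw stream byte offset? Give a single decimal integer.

Chunk 1: stream[0..1]='1' size=0x1=1, data at stream[3..4]='c' -> body[0..1], body so far='c'
Chunk 2: stream[6..7]='2' size=0x2=2, data at stream[9..11]='2h' -> body[1..3], body so far='c2h'
Chunk 3: stream[13..14]='8' size=0x8=8, data at stream[16..24]='ycie5gz3' -> body[3..11], body so far='c2hycie5gz3'
Chunk 4: stream[26..27]='6' size=0x6=6, data at stream[29..35]='r0l0e9' -> body[11..17], body so far='c2hycie5gz3r0l0e9'
Chunk 5: stream[37..38]='0' size=0 (terminator). Final body='c2hycie5gz3r0l0e9' (17 bytes)
Body byte 10 at stream offset 23

Answer: 23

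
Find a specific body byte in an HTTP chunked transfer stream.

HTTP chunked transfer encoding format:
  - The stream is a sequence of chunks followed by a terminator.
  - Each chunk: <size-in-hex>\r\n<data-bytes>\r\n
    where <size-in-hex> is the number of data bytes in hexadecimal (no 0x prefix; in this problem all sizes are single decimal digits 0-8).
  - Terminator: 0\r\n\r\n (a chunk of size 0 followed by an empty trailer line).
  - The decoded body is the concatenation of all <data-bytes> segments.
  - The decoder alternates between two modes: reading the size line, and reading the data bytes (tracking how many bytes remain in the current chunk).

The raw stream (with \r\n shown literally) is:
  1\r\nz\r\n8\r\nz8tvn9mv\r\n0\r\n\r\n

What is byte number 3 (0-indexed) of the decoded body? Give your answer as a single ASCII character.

Chunk 1: stream[0..1]='1' size=0x1=1, data at stream[3..4]='z' -> body[0..1], body so far='z'
Chunk 2: stream[6..7]='8' size=0x8=8, data at stream[9..17]='z8tvn9mv' -> body[1..9], body so far='zz8tvn9mv'
Chunk 3: stream[19..20]='0' size=0 (terminator). Final body='zz8tvn9mv' (9 bytes)
Body byte 3 = 't'

Answer: t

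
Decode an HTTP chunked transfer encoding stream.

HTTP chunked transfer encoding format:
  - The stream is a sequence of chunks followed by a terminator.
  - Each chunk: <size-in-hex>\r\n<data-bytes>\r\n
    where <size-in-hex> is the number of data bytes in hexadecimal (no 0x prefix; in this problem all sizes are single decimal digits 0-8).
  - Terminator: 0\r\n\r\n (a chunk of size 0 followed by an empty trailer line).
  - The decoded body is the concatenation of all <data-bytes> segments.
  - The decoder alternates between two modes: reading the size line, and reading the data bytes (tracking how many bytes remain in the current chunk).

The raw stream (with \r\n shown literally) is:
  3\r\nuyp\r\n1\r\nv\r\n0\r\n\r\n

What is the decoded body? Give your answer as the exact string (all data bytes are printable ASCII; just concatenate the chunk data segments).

Chunk 1: stream[0..1]='3' size=0x3=3, data at stream[3..6]='uyp' -> body[0..3], body so far='uyp'
Chunk 2: stream[8..9]='1' size=0x1=1, data at stream[11..12]='v' -> body[3..4], body so far='uypv'
Chunk 3: stream[14..15]='0' size=0 (terminator). Final body='uypv' (4 bytes)

Answer: uypv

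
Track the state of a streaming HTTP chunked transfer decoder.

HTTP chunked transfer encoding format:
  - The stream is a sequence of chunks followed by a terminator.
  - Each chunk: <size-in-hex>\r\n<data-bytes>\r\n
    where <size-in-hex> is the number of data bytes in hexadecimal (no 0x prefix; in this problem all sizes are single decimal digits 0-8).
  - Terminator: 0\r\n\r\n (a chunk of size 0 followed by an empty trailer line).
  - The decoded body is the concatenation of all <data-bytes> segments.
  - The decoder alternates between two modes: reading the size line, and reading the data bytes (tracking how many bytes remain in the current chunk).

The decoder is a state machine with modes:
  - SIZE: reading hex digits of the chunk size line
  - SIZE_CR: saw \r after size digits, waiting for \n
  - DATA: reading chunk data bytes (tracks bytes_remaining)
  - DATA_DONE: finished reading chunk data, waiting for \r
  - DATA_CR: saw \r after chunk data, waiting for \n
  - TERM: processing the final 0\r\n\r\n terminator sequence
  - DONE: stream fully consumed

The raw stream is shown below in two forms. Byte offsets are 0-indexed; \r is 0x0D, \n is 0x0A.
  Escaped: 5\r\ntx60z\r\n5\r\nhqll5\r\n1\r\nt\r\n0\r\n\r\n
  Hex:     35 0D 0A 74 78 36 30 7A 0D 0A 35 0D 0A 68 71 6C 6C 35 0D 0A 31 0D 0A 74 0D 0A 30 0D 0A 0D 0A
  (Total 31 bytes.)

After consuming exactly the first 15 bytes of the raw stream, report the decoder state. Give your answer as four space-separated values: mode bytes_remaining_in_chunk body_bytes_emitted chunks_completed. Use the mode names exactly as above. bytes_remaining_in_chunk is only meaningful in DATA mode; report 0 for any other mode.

Byte 0 = '5': mode=SIZE remaining=0 emitted=0 chunks_done=0
Byte 1 = 0x0D: mode=SIZE_CR remaining=0 emitted=0 chunks_done=0
Byte 2 = 0x0A: mode=DATA remaining=5 emitted=0 chunks_done=0
Byte 3 = 't': mode=DATA remaining=4 emitted=1 chunks_done=0
Byte 4 = 'x': mode=DATA remaining=3 emitted=2 chunks_done=0
Byte 5 = '6': mode=DATA remaining=2 emitted=3 chunks_done=0
Byte 6 = '0': mode=DATA remaining=1 emitted=4 chunks_done=0
Byte 7 = 'z': mode=DATA_DONE remaining=0 emitted=5 chunks_done=0
Byte 8 = 0x0D: mode=DATA_CR remaining=0 emitted=5 chunks_done=0
Byte 9 = 0x0A: mode=SIZE remaining=0 emitted=5 chunks_done=1
Byte 10 = '5': mode=SIZE remaining=0 emitted=5 chunks_done=1
Byte 11 = 0x0D: mode=SIZE_CR remaining=0 emitted=5 chunks_done=1
Byte 12 = 0x0A: mode=DATA remaining=5 emitted=5 chunks_done=1
Byte 13 = 'h': mode=DATA remaining=4 emitted=6 chunks_done=1
Byte 14 = 'q': mode=DATA remaining=3 emitted=7 chunks_done=1

Answer: DATA 3 7 1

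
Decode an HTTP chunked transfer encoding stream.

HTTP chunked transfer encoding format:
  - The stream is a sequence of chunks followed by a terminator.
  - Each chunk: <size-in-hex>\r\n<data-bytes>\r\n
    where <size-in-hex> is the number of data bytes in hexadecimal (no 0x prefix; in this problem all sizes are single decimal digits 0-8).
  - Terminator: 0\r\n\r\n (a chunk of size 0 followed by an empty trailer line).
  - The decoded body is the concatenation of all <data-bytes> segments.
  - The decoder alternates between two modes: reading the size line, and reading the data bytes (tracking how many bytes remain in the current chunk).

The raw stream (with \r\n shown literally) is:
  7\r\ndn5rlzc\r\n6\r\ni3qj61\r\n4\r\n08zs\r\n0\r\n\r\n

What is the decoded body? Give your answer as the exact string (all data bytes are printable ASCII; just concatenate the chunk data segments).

Chunk 1: stream[0..1]='7' size=0x7=7, data at stream[3..10]='dn5rlzc' -> body[0..7], body so far='dn5rlzc'
Chunk 2: stream[12..13]='6' size=0x6=6, data at stream[15..21]='i3qj61' -> body[7..13], body so far='dn5rlzci3qj61'
Chunk 3: stream[23..24]='4' size=0x4=4, data at stream[26..30]='08zs' -> body[13..17], body so far='dn5rlzci3qj6108zs'
Chunk 4: stream[32..33]='0' size=0 (terminator). Final body='dn5rlzci3qj6108zs' (17 bytes)

Answer: dn5rlzci3qj6108zs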